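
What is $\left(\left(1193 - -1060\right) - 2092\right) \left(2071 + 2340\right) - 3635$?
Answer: $706536$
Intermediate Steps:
$\left(\left(1193 - -1060\right) - 2092\right) \left(2071 + 2340\right) - 3635 = \left(\left(1193 + 1060\right) - 2092\right) 4411 - 3635 = \left(2253 - 2092\right) 4411 - 3635 = 161 \cdot 4411 - 3635 = 710171 - 3635 = 706536$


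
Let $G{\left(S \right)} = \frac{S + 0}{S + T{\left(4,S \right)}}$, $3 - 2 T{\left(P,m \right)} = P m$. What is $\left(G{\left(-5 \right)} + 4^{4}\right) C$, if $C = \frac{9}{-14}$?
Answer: $- \frac{2133}{13} \approx -164.08$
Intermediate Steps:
$T{\left(P,m \right)} = \frac{3}{2} - \frac{P m}{2}$
$C = - \frac{9}{14}$ ($C = 9 \left(- \frac{1}{14}\right) = - \frac{9}{14} \approx -0.64286$)
$G{\left(S \right)} = \frac{S}{\frac{3}{2} - S}$ ($G{\left(S \right)} = \frac{S + 0}{S + \left(\frac{3}{2} - 2 S\right)} = \frac{S}{S - \left(- \frac{3}{2} + 2 S\right)} = \frac{S}{\frac{3}{2} - S}$)
$\left(G{\left(-5 \right)} + 4^{4}\right) C = \left(\left(-2\right) \left(-5\right) \frac{1}{-3 + 2 \left(-5\right)} + 4^{4}\right) \left(- \frac{9}{14}\right) = \left(\left(-2\right) \left(-5\right) \frac{1}{-3 - 10} + 256\right) \left(- \frac{9}{14}\right) = \left(\left(-2\right) \left(-5\right) \frac{1}{-13} + 256\right) \left(- \frac{9}{14}\right) = \left(\left(-2\right) \left(-5\right) \left(- \frac{1}{13}\right) + 256\right) \left(- \frac{9}{14}\right) = \left(- \frac{10}{13} + 256\right) \left(- \frac{9}{14}\right) = \frac{3318}{13} \left(- \frac{9}{14}\right) = - \frac{2133}{13}$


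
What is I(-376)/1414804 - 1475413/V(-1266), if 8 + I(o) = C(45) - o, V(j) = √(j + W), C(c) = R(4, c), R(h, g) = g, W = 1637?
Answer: 413/1414804 - 1475413*√371/371 ≈ -76600.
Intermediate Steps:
C(c) = c
V(j) = √(1637 + j) (V(j) = √(j + 1637) = √(1637 + j))
I(o) = 37 - o (I(o) = -8 + (45 - o) = 37 - o)
I(-376)/1414804 - 1475413/V(-1266) = (37 - 1*(-376))/1414804 - 1475413/√(1637 - 1266) = (37 + 376)*(1/1414804) - 1475413*√371/371 = 413*(1/1414804) - 1475413*√371/371 = 413/1414804 - 1475413*√371/371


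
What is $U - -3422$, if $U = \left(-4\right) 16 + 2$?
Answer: $3360$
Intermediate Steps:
$U = -62$ ($U = -64 + 2 = -62$)
$U - -3422 = -62 - -3422 = -62 + 3422 = 3360$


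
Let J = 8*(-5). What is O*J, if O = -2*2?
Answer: 160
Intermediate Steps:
O = -4
J = -40
O*J = -4*(-40) = 160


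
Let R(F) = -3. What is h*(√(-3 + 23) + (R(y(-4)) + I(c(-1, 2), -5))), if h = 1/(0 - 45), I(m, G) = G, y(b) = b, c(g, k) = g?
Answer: 8/45 - 2*√5/45 ≈ 0.078397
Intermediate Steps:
h = -1/45 (h = 1/(-45) = -1/45 ≈ -0.022222)
h*(√(-3 + 23) + (R(y(-4)) + I(c(-1, 2), -5))) = -(√(-3 + 23) + (-3 - 5))/45 = -(√20 - 8)/45 = -(2*√5 - 8)/45 = -(-8 + 2*√5)/45 = 8/45 - 2*√5/45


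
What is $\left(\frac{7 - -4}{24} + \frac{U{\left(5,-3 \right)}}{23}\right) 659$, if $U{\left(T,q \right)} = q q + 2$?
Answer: $\frac{340703}{552} \approx 617.22$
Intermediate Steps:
$U{\left(T,q \right)} = 2 + q^{2}$ ($U{\left(T,q \right)} = q^{2} + 2 = 2 + q^{2}$)
$\left(\frac{7 - -4}{24} + \frac{U{\left(5,-3 \right)}}{23}\right) 659 = \left(\frac{7 - -4}{24} + \frac{2 + \left(-3\right)^{2}}{23}\right) 659 = \left(\left(7 + 4\right) \frac{1}{24} + \left(2 + 9\right) \frac{1}{23}\right) 659 = \left(11 \cdot \frac{1}{24} + 11 \cdot \frac{1}{23}\right) 659 = \left(\frac{11}{24} + \frac{11}{23}\right) 659 = \frac{517}{552} \cdot 659 = \frac{340703}{552}$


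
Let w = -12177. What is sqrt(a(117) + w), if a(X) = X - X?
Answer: 3*I*sqrt(1353) ≈ 110.35*I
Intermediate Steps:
a(X) = 0
sqrt(a(117) + w) = sqrt(0 - 12177) = sqrt(-12177) = 3*I*sqrt(1353)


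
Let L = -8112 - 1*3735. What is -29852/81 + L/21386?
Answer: -639374479/1732266 ≈ -369.10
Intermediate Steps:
L = -11847 (L = -8112 - 3735 = -11847)
-29852/81 + L/21386 = -29852/81 - 11847/21386 = -639374479/1732266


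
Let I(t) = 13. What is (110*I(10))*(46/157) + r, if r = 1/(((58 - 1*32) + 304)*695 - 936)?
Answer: 15025073077/35860998 ≈ 418.98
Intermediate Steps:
r = 1/228414 (r = 1/(((58 - 32) + 304)*695 - 936) = 1/((26 + 304)*695 - 936) = 1/(330*695 - 936) = 1/(229350 - 936) = 1/228414 ≈ 4.3780e-6)
(110*I(10))*(46/157) + r = (110*13)*(46/157) + 1/228414 = 1430*(46*(1/157)) + 1/228414 = 1430*(46/157) + 1/228414 = 65780/157 + 1/228414 = 15025073077/35860998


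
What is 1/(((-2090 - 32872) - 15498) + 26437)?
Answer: -1/24023 ≈ -4.1627e-5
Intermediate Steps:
1/(((-2090 - 32872) - 15498) + 26437) = 1/((-34962 - 15498) + 26437) = 1/(-50460 + 26437) = 1/(-24023) = -1/24023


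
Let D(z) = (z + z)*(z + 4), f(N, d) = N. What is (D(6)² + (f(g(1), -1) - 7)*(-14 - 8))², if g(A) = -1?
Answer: 212459776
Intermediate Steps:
D(z) = 2*z*(4 + z) (D(z) = (2*z)*(4 + z) = 2*z*(4 + z))
(D(6)² + (f(g(1), -1) - 7)*(-14 - 8))² = ((2*6*(4 + 6))² + (-1 - 7)*(-14 - 8))² = ((2*6*10)² - 8*(-22))² = (120² + 176)² = (14400 + 176)² = 14576² = 212459776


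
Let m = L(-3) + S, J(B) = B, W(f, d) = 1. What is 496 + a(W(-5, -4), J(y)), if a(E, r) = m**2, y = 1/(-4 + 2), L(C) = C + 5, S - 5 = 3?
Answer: 596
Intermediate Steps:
S = 8 (S = 5 + 3 = 8)
L(C) = 5 + C
y = -1/2 (y = 1/(-2) = -1/2 ≈ -0.50000)
m = 10 (m = (5 - 3) + 8 = 2 + 8 = 10)
a(E, r) = 100 (a(E, r) = 10**2 = 100)
496 + a(W(-5, -4), J(y)) = 496 + 100 = 596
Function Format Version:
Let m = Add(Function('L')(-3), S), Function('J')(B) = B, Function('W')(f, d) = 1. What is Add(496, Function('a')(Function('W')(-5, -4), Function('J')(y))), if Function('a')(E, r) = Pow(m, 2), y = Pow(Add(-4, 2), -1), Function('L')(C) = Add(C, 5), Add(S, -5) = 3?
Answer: 596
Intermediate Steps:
S = 8 (S = Add(5, 3) = 8)
Function('L')(C) = Add(5, C)
y = Rational(-1, 2) (y = Pow(-2, -1) = Rational(-1, 2) ≈ -0.50000)
m = 10 (m = Add(Add(5, -3), 8) = Add(2, 8) = 10)
Function('a')(E, r) = 100 (Function('a')(E, r) = Pow(10, 2) = 100)
Add(496, Function('a')(Function('W')(-5, -4), Function('J')(y))) = Add(496, 100) = 596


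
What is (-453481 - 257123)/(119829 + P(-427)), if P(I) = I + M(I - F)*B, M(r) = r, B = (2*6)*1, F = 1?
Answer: -355302/57133 ≈ -6.2189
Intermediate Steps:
B = 12 (B = 12*1 = 12)
P(I) = -12 + 13*I (P(I) = I + (I - 1*1)*12 = I + (I - 1)*12 = I + (-1 + I)*12 = I + (-12 + 12*I) = -12 + 13*I)
(-453481 - 257123)/(119829 + P(-427)) = (-453481 - 257123)/(119829 + (-12 + 13*(-427))) = -710604/(119829 + (-12 - 5551)) = -710604/(119829 - 5563) = -710604/114266 = -710604*1/114266 = -355302/57133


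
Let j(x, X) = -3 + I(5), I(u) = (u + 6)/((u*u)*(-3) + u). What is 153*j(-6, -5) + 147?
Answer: -23523/70 ≈ -336.04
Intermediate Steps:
I(u) = (6 + u)/(u - 3*u²) (I(u) = (6 + u)/(u²*(-3) + u) = (6 + u)/(-3*u² + u) = (6 + u)/(u - 3*u²))
j(x, X) = -221/70 (j(x, X) = -3 + (-6 - 1*5)/(5*(-1 + 3*5)) = -3 + (-6 - 5)/(5*(-1 + 15)) = -3 + (⅕)*(-11)/14 = -3 + (⅕)*(1/14)*(-11) = -3 - 11/70 = -221/70)
153*j(-6, -5) + 147 = 153*(-221/70) + 147 = -33813/70 + 147 = -23523/70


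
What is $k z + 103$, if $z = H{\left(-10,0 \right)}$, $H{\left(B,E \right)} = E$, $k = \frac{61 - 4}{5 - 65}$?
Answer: $103$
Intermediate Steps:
$k = - \frac{19}{20}$ ($k = \frac{57}{-60} = 57 \left(- \frac{1}{60}\right) = - \frac{19}{20} \approx -0.95$)
$z = 0$
$k z + 103 = \left(- \frac{19}{20}\right) 0 + 103 = 0 + 103 = 103$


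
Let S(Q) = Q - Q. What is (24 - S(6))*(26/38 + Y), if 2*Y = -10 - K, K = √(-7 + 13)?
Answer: -1968/19 - 12*√6 ≈ -132.97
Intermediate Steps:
S(Q) = 0
K = √6 ≈ 2.4495
Y = -5 - √6/2 (Y = (-10 - √6)/2 = -5 - √6/2 ≈ -6.2247)
(24 - S(6))*(26/38 + Y) = (24 - 1*0)*(26/38 + (-5 - √6/2)) = (24 + 0)*(26*(1/38) + (-5 - √6/2)) = 24*(13/19 + (-5 - √6/2)) = 24*(-82/19 - √6/2) = -1968/19 - 12*√6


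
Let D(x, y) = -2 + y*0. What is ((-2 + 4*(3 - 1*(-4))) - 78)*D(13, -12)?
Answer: 104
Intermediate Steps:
D(x, y) = -2 (D(x, y) = -2 + 0 = -2)
((-2 + 4*(3 - 1*(-4))) - 78)*D(13, -12) = ((-2 + 4*(3 - 1*(-4))) - 78)*(-2) = ((-2 + 4*(3 + 4)) - 78)*(-2) = ((-2 + 4*7) - 78)*(-2) = ((-2 + 28) - 78)*(-2) = (26 - 78)*(-2) = -52*(-2) = 104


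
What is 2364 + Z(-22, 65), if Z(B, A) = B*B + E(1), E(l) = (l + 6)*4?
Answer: 2876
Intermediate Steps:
E(l) = 24 + 4*l (E(l) = (6 + l)*4 = 24 + 4*l)
Z(B, A) = 28 + B**2 (Z(B, A) = B*B + (24 + 4*1) = B**2 + (24 + 4) = B**2 + 28 = 28 + B**2)
2364 + Z(-22, 65) = 2364 + (28 + (-22)**2) = 2364 + (28 + 484) = 2364 + 512 = 2876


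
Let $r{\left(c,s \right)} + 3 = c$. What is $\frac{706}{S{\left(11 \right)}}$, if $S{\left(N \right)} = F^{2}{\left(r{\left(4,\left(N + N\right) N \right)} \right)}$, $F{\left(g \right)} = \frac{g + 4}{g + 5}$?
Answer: $\frac{25416}{25} \approx 1016.6$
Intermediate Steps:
$r{\left(c,s \right)} = -3 + c$
$F{\left(g \right)} = \frac{4 + g}{5 + g}$
$S{\left(N \right)} = \frac{25}{36}$ ($S{\left(N \right)} = \left(\frac{4 + \left(-3 + 4\right)}{5 + \left(-3 + 4\right)}\right)^{2} = \left(\frac{4 + 1}{5 + 1}\right)^{2} = \left(\frac{1}{6} \cdot 5\right)^{2} = \left(\frac{5}{6}\right)^{2} = \frac{25}{36}$)
$\frac{706}{S{\left(11 \right)}} = \frac{706}{\frac{25}{36}} = 706 \cdot \frac{36}{25} = \frac{25416}{25}$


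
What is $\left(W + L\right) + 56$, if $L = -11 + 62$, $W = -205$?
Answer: $-98$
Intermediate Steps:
$L = 51$
$\left(W + L\right) + 56 = \left(-205 + 51\right) + 56 = -154 + 56 = -98$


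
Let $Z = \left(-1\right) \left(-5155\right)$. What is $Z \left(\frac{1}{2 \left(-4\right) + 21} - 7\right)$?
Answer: $- \frac{463950}{13} \approx -35688.0$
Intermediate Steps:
$Z = 5155$
$Z \left(\frac{1}{2 \left(-4\right) + 21} - 7\right) = 5155 \left(\frac{1}{2 \left(-4\right) + 21} - 7\right) = 5155 \left(\frac{1}{-8 + 21} - 7\right) = 5155 \left(\frac{1}{13} - 7\right) = 5155 \left(- \frac{90}{13}\right) = - \frac{463950}{13}$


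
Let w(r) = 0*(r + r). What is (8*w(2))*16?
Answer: 0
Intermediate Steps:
w(r) = 0 (w(r) = 0*(2*r) = 0)
(8*w(2))*16 = (8*0)*16 = 0*16 = 0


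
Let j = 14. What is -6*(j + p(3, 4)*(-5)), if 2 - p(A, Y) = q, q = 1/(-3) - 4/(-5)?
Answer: -38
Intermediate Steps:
q = 7/15 (q = 1*(-1/3) - 4*(-1/5) = -1/3 + 4/5 = 7/15 ≈ 0.46667)
p(A, Y) = 23/15 (p(A, Y) = 2 - 1*7/15 = 2 - 7/15 = 23/15)
-6*(j + p(3, 4)*(-5)) = -6*(14 + (23/15)*(-5)) = -6*(14 - 23/3) = -6*19/3 = -38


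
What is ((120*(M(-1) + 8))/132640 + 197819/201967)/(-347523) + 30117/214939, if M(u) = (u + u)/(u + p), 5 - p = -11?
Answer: 17523522379538952473/125064405137069503710 ≈ 0.14012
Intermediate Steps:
p = 16 (p = 5 - 1*(-11) = 5 + 11 = 16)
M(u) = 2*u/(16 + u) (M(u) = (u + u)/(u + 16) = (2*u)/(16 + u) = 2*u/(16 + u))
((120*(M(-1) + 8))/132640 + 197819/201967)/(-347523) + 30117/214939 = ((120*(2*(-1)/(16 - 1) + 8))/132640 + 197819/201967)/(-347523) + 30117/214939 = ((120*(2*(-1)/15 + 8))*(1/132640) + 197819*(1/201967))*(-1/347523) + 30117*(1/214939) = ((120*(2*(-1)*(1/15) + 8))*(1/132640) + 197819/201967)*(-1/347523) + 30117/214939 = ((120*(-2/15 + 8))*(1/132640) + 197819/201967)*(-1/347523) + 30117/214939 = ((120*(118/15))*(1/132640) + 197819/201967)*(-1/347523) + 30117/214939 = (944*(1/132640) + 197819/201967)*(-1/347523) + 30117/214939 = (59/8290 + 197819/201967)*(-1/347523) + 30117/214939 = (1651835563/1674306430)*(-1/347523) + 30117/214939 = -1651835563/581859993472890 + 30117/214939 = 17523522379538952473/125064405137069503710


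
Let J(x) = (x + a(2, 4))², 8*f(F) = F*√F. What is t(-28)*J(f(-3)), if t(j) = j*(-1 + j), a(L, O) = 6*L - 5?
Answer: 631127/16 - 4263*I*√3 ≈ 39445.0 - 7383.7*I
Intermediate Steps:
f(F) = F^(3/2)/8 (f(F) = (F*√F)/8 = F^(3/2)/8)
a(L, O) = -5 + 6*L
J(x) = (7 + x)² (J(x) = (x + (-5 + 6*2))² = (x + (-5 + 12))² = (x + 7)² = (7 + x)²)
t(-28)*J(f(-3)) = (-28*(-1 - 28))*(7 + (-3)^(3/2)/8)² = (-28*(-29))*(7 + (-3*I*√3)/8)² = 812*(7 - 3*I*√3/8)²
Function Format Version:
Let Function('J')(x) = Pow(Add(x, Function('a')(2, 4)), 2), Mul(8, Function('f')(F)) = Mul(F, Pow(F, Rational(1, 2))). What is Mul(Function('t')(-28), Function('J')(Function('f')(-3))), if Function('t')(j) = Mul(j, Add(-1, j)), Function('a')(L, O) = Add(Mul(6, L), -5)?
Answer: Add(Rational(631127, 16), Mul(-4263, I, Pow(3, Rational(1, 2)))) ≈ Add(39445., Mul(-7383.7, I))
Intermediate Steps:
Function('f')(F) = Mul(Rational(1, 8), Pow(F, Rational(3, 2))) (Function('f')(F) = Mul(Rational(1, 8), Mul(F, Pow(F, Rational(1, 2)))) = Mul(Rational(1, 8), Pow(F, Rational(3, 2))))
Function('a')(L, O) = Add(-5, Mul(6, L))
Function('J')(x) = Pow(Add(7, x), 2) (Function('J')(x) = Pow(Add(x, Add(-5, Mul(6, 2))), 2) = Pow(Add(x, Add(-5, 12)), 2) = Pow(Add(x, 7), 2) = Pow(Add(7, x), 2))
Mul(Function('t')(-28), Function('J')(Function('f')(-3))) = Mul(Mul(-28, Add(-1, -28)), Pow(Add(7, Mul(Rational(1, 8), Pow(-3, Rational(3, 2)))), 2)) = Mul(Mul(-28, -29), Pow(Add(7, Mul(Rational(1, 8), Mul(-3, I, Pow(3, Rational(1, 2))))), 2)) = Mul(812, Pow(Add(7, Mul(Rational(-3, 8), I, Pow(3, Rational(1, 2)))), 2))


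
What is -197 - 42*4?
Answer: -365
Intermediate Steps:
-197 - 42*4 = -197 - 168 = -365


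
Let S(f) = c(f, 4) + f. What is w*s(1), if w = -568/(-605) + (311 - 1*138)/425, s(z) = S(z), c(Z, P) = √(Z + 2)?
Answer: 69213/51425 + 69213*√3/51425 ≈ 3.6771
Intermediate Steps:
c(Z, P) = √(2 + Z)
S(f) = f + √(2 + f) (S(f) = √(2 + f) + f = f + √(2 + f))
s(z) = z + √(2 + z)
w = 69213/51425 (w = -568*(-1/605) + (311 - 138)*(1/425) = 568/605 + 173*(1/425) = 568/605 + 173/425 = 69213/51425 ≈ 1.3459)
w*s(1) = 69213*(1 + √(2 + 1))/51425 = 69213*(1 + √3)/51425 = 69213/51425 + 69213*√3/51425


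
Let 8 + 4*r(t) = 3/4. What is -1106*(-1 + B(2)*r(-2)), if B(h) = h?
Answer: 20461/4 ≈ 5115.3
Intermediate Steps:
r(t) = -29/16 (r(t) = -2 + (3/4)/4 = -2 + (3*(1/4))/4 = -2 + (1/4)*(3/4) = -2 + 3/16 = -29/16)
-1106*(-1 + B(2)*r(-2)) = -1106*(-1 + 2*(-29/16)) = -1106*(-1 - 29/8) = -1106*(-37/8) = 20461/4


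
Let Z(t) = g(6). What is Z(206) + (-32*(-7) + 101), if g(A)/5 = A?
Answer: 355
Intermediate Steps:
g(A) = 5*A
Z(t) = 30 (Z(t) = 5*6 = 30)
Z(206) + (-32*(-7) + 101) = 30 + (-32*(-7) + 101) = 30 + (224 + 101) = 30 + 325 = 355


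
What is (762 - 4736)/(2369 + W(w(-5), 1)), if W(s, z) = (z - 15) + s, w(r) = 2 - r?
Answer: -1987/1181 ≈ -1.6825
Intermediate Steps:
W(s, z) = -15 + s + z (W(s, z) = (-15 + z) + s = -15 + s + z)
(762 - 4736)/(2369 + W(w(-5), 1)) = (762 - 4736)/(2369 + (-15 + (2 - 1*(-5)) + 1)) = -3974/(2369 + (-15 + (2 + 5) + 1)) = -3974/(2369 + (-15 + 7 + 1)) = -3974/(2369 - 7) = -3974/2362 = -3974*1/2362 = -1987/1181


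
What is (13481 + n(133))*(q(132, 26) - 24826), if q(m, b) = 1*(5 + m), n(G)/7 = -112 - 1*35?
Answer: -307427428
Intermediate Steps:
n(G) = -1029 (n(G) = 7*(-112 - 1*35) = 7*(-112 - 35) = 7*(-147) = -1029)
q(m, b) = 5 + m
(13481 + n(133))*(q(132, 26) - 24826) = (13481 - 1029)*((5 + 132) - 24826) = 12452*(137 - 24826) = 12452*(-24689) = -307427428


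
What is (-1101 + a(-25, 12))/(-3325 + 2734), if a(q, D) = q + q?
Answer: 1151/591 ≈ 1.9475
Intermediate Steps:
a(q, D) = 2*q
(-1101 + a(-25, 12))/(-3325 + 2734) = (-1101 + 2*(-25))/(-3325 + 2734) = (-1101 - 50)/(-591) = -1151*(-1/591) = 1151/591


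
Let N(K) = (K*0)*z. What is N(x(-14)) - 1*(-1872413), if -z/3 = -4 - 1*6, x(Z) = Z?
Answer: 1872413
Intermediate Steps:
z = 30 (z = -3*(-4 - 1*6) = -3*(-4 - 6) = -3*(-10) = 30)
N(K) = 0 (N(K) = (K*0)*30 = 0*30 = 0)
N(x(-14)) - 1*(-1872413) = 0 - 1*(-1872413) = 0 + 1872413 = 1872413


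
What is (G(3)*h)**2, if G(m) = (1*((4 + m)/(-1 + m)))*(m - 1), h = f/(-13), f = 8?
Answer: 3136/169 ≈ 18.556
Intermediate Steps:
h = -8/13 (h = 8/(-13) = 8*(-1/13) = -8/13 ≈ -0.61539)
G(m) = 4 + m (G(m) = (1*((4 + m)/(-1 + m)))*(-1 + m) = ((4 + m)/(-1 + m))*(-1 + m) = 4 + m)
(G(3)*h)**2 = ((4 + 3)*(-8/13))**2 = (7*(-8/13))**2 = (-56/13)**2 = 3136/169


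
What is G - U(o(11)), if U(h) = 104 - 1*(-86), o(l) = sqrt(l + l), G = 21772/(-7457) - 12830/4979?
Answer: -7258472668/37128403 ≈ -195.50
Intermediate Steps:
G = -204076098/37128403 (G = 21772*(-1/7457) - 12830*1/4979 = -21772/7457 - 12830/4979 = -204076098/37128403 ≈ -5.4965)
o(l) = sqrt(2)*sqrt(l) (o(l) = sqrt(2*l) = sqrt(2)*sqrt(l))
U(h) = 190 (U(h) = 104 + 86 = 190)
G - U(o(11)) = -204076098/37128403 - 1*190 = -204076098/37128403 - 190 = -7258472668/37128403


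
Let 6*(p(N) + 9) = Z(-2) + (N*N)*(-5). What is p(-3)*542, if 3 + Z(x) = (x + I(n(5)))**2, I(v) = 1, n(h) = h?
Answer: -27371/3 ≈ -9123.7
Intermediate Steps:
Z(x) = -3 + (1 + x)**2 (Z(x) = -3 + (x + 1)**2 = -3 + (1 + x)**2)
p(N) = -28/3 - 5*N**2/6 (p(N) = -9 + ((-3 + (1 - 2)**2) + (N*N)*(-5))/6 = -9 + ((-3 + (-1)**2) + N**2*(-5))/6 = -9 + ((-3 + 1) - 5*N**2)/6 = -9 + (-2 - 5*N**2)/6 = -9 + (-1/3 - 5*N**2/6) = -28/3 - 5*N**2/6)
p(-3)*542 = (-28/3 - 5/6*(-3)**2)*542 = (-28/3 - 5/6*9)*542 = (-28/3 - 15/2)*542 = -101/6*542 = -27371/3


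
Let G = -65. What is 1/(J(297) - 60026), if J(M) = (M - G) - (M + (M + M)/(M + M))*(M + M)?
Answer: -1/236676 ≈ -4.2252e-6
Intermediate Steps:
J(M) = 65 + M - 2*M*(1 + M) (J(M) = (M - 1*(-65)) - (M + (M + M)/(M + M))*(M + M) = (M + 65) - (M + (2*M)/((2*M)))*2*M = (65 + M) - (M + (2*M)*(1/(2*M)))*2*M = (65 + M) - (M + 1)*2*M = (65 + M) - (1 + M)*2*M = (65 + M) - 2*M*(1 + M) = 65 + M - 2*M*(1 + M))
1/(J(297) - 60026) = 1/((65 - 1*297 - 2*297**2) - 60026) = 1/((65 - 297 - 2*88209) - 60026) = 1/((65 - 297 - 176418) - 60026) = 1/(-176650 - 60026) = 1/(-236676) = -1/236676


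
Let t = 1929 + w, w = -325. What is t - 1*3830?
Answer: -2226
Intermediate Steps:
t = 1604 (t = 1929 - 325 = 1604)
t - 1*3830 = 1604 - 1*3830 = 1604 - 3830 = -2226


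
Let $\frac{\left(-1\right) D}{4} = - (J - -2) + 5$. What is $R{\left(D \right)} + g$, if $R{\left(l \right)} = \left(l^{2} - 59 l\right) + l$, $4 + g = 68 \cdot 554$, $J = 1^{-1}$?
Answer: $38196$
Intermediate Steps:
$J = 1$
$g = 37668$ ($g = -4 + 68 \cdot 554 = -4 + 37672 = 37668$)
$D = -8$ ($D = - 4 \left(- (1 - -2) + 5\right) = - 4 \left(- (1 + 2) + 5\right) = - 4 \left(\left(-1\right) 3 + 5\right) = - 4 \left(-3 + 5\right) = \left(-4\right) 2 = -8$)
$R{\left(l \right)} = l^{2} - 58 l$
$R{\left(D \right)} + g = - 8 \left(-58 - 8\right) + 37668 = \left(-8\right) \left(-66\right) + 37668 = 528 + 37668 = 38196$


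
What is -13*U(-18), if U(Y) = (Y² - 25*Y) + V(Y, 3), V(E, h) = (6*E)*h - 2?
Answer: -5824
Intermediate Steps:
V(E, h) = -2 + 6*E*h (V(E, h) = 6*E*h - 2 = -2 + 6*E*h)
U(Y) = -2 + Y² - 7*Y (U(Y) = (Y² - 25*Y) + (-2 + 6*Y*3) = (Y² - 25*Y) + (-2 + 18*Y) = -2 + Y² - 7*Y)
-13*U(-18) = -13*(-2 + (-18)² - 7*(-18)) = -13*(-2 + 324 + 126) = -13*448 = -5824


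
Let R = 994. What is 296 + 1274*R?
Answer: 1266652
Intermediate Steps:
296 + 1274*R = 296 + 1274*994 = 296 + 1266356 = 1266652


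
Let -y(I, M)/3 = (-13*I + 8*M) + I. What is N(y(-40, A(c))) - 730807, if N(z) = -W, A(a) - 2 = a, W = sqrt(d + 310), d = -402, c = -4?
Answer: -730807 - 2*I*sqrt(23) ≈ -7.3081e+5 - 9.5917*I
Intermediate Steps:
W = 2*I*sqrt(23) (W = sqrt(-402 + 310) = sqrt(-92) = 2*I*sqrt(23) ≈ 9.5917*I)
A(a) = 2 + a
y(I, M) = -24*M + 36*I (y(I, M) = -3*((-13*I + 8*M) + I) = -3*(-12*I + 8*M) = -24*M + 36*I)
N(z) = -2*I*sqrt(23)
N(y(-40, A(c))) - 730807 = -2*I*sqrt(23) - 730807 = -730807 - 2*I*sqrt(23)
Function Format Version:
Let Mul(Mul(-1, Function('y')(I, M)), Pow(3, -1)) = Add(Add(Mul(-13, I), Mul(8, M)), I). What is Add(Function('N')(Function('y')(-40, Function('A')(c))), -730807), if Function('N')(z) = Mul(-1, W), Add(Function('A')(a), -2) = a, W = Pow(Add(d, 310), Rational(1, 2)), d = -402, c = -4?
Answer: Add(-730807, Mul(-2, I, Pow(23, Rational(1, 2)))) ≈ Add(-7.3081e+5, Mul(-9.5917, I))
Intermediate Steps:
W = Mul(2, I, Pow(23, Rational(1, 2))) (W = Pow(Add(-402, 310), Rational(1, 2)) = Pow(-92, Rational(1, 2)) = Mul(2, I, Pow(23, Rational(1, 2))) ≈ Mul(9.5917, I))
Function('A')(a) = Add(2, a)
Function('y')(I, M) = Add(Mul(-24, M), Mul(36, I)) (Function('y')(I, M) = Mul(-3, Add(Add(Mul(-13, I), Mul(8, M)), I)) = Mul(-3, Add(Mul(-12, I), Mul(8, M))) = Add(Mul(-24, M), Mul(36, I)))
Function('N')(z) = Mul(-2, I, Pow(23, Rational(1, 2))) (Function('N')(z) = Mul(-1, Mul(2, I, Pow(23, Rational(1, 2)))) = Mul(-2, I, Pow(23, Rational(1, 2))))
Add(Function('N')(Function('y')(-40, Function('A')(c))), -730807) = Add(Mul(-2, I, Pow(23, Rational(1, 2))), -730807) = Add(-730807, Mul(-2, I, Pow(23, Rational(1, 2))))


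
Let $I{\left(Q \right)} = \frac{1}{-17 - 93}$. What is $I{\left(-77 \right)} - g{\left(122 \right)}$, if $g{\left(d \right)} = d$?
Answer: $- \frac{13421}{110} \approx -122.01$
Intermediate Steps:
$I{\left(Q \right)} = - \frac{1}{110}$ ($I{\left(Q \right)} = \frac{1}{-110} = - \frac{1}{110}$)
$I{\left(-77 \right)} - g{\left(122 \right)} = - \frac{1}{110} - 122 = - \frac{13421}{110}$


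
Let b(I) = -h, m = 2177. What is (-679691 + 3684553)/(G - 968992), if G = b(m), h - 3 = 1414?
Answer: -3004862/970409 ≈ -3.0965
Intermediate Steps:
h = 1417 (h = 3 + 1414 = 1417)
b(I) = -1417 (b(I) = -1*1417 = -1417)
G = -1417
(-679691 + 3684553)/(G - 968992) = (-679691 + 3684553)/(-1417 - 968992) = 3004862/(-970409) = 3004862*(-1/970409) = -3004862/970409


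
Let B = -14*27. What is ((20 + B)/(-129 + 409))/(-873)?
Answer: 179/122220 ≈ 0.0014646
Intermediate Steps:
B = -378
((20 + B)/(-129 + 409))/(-873) = ((20 - 378)/(-129 + 409))/(-873) = -358/280*(-1/873) = -358*1/280*(-1/873) = -179/140*(-1/873) = 179/122220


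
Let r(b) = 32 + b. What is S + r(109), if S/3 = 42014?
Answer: 126183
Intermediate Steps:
S = 126042 (S = 3*42014 = 126042)
S + r(109) = 126042 + (32 + 109) = 126042 + 141 = 126183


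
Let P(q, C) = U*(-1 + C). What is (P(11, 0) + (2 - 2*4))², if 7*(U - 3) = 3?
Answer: 4356/49 ≈ 88.898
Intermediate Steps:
U = 24/7 (U = 3 + (⅐)*3 = 3 + 3/7 = 24/7 ≈ 3.4286)
P(q, C) = -24/7 + 24*C/7 (P(q, C) = 24*(-1 + C)/7 = -24/7 + 24*C/7)
(P(11, 0) + (2 - 2*4))² = ((-24/7 + (24/7)*0) + (2 - 2*4))² = ((-24/7 + 0) + (2 - 8))² = (-24/7 - 6)² = (-66/7)² = 4356/49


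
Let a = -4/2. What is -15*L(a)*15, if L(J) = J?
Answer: 450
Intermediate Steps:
a = -2 (a = -4*1/2 = -2)
-15*L(a)*15 = -15*(-2)*15 = 30*15 = 450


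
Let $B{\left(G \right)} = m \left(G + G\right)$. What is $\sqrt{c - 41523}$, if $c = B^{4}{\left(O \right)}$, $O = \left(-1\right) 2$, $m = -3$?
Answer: $13 i \sqrt{123} \approx 144.18 i$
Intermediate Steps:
$O = -2$
$B{\left(G \right)} = - 6 G$ ($B{\left(G \right)} = - 3 \left(G + G\right) = - 3 \cdot 2 G = - 6 G$)
$c = 20736$ ($c = \left(\left(-6\right) \left(-2\right)\right)^{4} = 12^{4} = 20736$)
$\sqrt{c - 41523} = \sqrt{20736 - 41523} = \sqrt{-20787} = 13 i \sqrt{123}$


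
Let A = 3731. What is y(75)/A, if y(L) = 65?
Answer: 5/287 ≈ 0.017422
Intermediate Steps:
y(75)/A = 65/3731 = 65*(1/3731) = 5/287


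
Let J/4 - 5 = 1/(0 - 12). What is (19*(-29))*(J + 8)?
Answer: -45733/3 ≈ -15244.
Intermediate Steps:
J = 59/3 (J = 20 + 4/(0 - 12) = 20 + 4/(-12) = 20 + 4*(-1/12) = 20 - 1/3 = 59/3 ≈ 19.667)
(19*(-29))*(J + 8) = (19*(-29))*(59/3 + 8) = -551*83/3 = -45733/3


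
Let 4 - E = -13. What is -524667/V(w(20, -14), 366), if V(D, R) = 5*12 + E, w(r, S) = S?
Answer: -47697/7 ≈ -6813.9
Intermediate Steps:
E = 17 (E = 4 - 1*(-13) = 4 + 13 = 17)
V(D, R) = 77 (V(D, R) = 5*12 + 17 = 60 + 17 = 77)
-524667/V(w(20, -14), 366) = -524667/77 = -524667*1/77 = -47697/7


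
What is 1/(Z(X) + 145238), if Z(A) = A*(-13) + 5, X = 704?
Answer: 1/136091 ≈ 7.3480e-6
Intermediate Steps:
Z(A) = 5 - 13*A (Z(A) = -13*A + 5 = 5 - 13*A)
1/(Z(X) + 145238) = 1/((5 - 13*704) + 145238) = 1/((5 - 9152) + 145238) = 1/(-9147 + 145238) = 1/136091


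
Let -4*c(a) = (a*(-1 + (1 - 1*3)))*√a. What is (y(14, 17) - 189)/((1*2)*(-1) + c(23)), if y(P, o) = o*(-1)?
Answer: -6592/109439 - 56856*√23/109439 ≈ -2.5518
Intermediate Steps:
y(P, o) = -o
c(a) = 3*a^(3/2)/4 (c(a) = -a*(-1 + (1 - 1*3))*√a/4 = -a*(-1 + (1 - 3))*√a/4 = -a*(-1 - 2)*√a/4 = -a*(-3)*√a/4 = -(-3*a)*√a/4 = -(-3)*a^(3/2)/4 = 3*a^(3/2)/4)
(y(14, 17) - 189)/((1*2)*(-1) + c(23)) = (-1*17 - 189)/((1*2)*(-1) + 3*23^(3/2)/4) = (-17 - 189)/(2*(-1) + 3*(23*√23)/4) = -206/(-2 + 69*√23/4)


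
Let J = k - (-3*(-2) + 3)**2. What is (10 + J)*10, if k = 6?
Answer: -650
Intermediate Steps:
J = -75 (J = 6 - (-3*(-2) + 3)**2 = 6 - (6 + 3)**2 = 6 - 1*9**2 = 6 - 1*81 = 6 - 81 = -75)
(10 + J)*10 = (10 - 75)*10 = -65*10 = -650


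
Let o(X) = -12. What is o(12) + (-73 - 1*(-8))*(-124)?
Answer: 8048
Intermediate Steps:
o(12) + (-73 - 1*(-8))*(-124) = -12 + (-73 - 1*(-8))*(-124) = -12 + (-73 + 8)*(-124) = -12 - 65*(-124) = -12 + 8060 = 8048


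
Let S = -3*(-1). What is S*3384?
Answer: 10152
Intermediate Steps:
S = 3
S*3384 = 3*3384 = 10152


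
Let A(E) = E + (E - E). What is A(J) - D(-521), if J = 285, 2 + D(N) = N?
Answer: 808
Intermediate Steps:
D(N) = -2 + N
A(E) = E (A(E) = E + 0 = E)
A(J) - D(-521) = 285 - (-2 - 521) = 285 - 1*(-523) = 285 + 523 = 808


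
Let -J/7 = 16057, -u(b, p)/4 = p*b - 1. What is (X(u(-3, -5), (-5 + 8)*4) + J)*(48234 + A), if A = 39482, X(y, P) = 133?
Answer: -9847524456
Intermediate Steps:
u(b, p) = 4 - 4*b*p (u(b, p) = -4*(p*b - 1) = -4*(b*p - 1) = -4*(-1 + b*p) = 4 - 4*b*p)
J = -112399 (J = -7*16057 = -112399)
(X(u(-3, -5), (-5 + 8)*4) + J)*(48234 + A) = (133 - 112399)*(48234 + 39482) = -112266*87716 = -9847524456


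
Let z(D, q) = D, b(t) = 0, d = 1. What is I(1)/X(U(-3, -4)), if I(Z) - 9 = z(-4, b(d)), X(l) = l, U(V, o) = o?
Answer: -5/4 ≈ -1.2500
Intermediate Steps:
I(Z) = 5 (I(Z) = 9 - 4 = 5)
I(1)/X(U(-3, -4)) = 5/(-4) = 5*(-¼) = -5/4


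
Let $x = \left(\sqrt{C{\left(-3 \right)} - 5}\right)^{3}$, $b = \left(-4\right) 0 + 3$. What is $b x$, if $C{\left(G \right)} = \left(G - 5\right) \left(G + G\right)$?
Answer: $129 \sqrt{43} \approx 845.91$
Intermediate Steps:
$C{\left(G \right)} = 2 G \left(-5 + G\right)$ ($C{\left(G \right)} = \left(-5 + G\right) 2 G = 2 G \left(-5 + G\right)$)
$b = 3$ ($b = 0 + 3 = 3$)
$x = 43 \sqrt{43}$ ($x = \left(\sqrt{2 \left(-3\right) \left(-5 - 3\right) - 5}\right)^{3} = \left(\sqrt{2 \left(-3\right) \left(-8\right) - 5}\right)^{3} = \left(\sqrt{48 - 5}\right)^{3} = \left(\sqrt{43}\right)^{3} = 43 \sqrt{43} \approx 281.97$)
$b x = 3 \cdot 43 \sqrt{43} = 129 \sqrt{43}$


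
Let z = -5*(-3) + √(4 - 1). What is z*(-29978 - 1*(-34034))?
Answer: 60840 + 4056*√3 ≈ 67865.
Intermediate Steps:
z = 15 + √3 ≈ 16.732
z*(-29978 - 1*(-34034)) = (15 + √3)*(-29978 - 1*(-34034)) = (15 + √3)*(-29978 + 34034) = (15 + √3)*4056 = 60840 + 4056*√3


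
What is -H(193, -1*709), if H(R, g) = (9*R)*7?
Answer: -12159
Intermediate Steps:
H(R, g) = 63*R
-H(193, -1*709) = -63*193 = -1*12159 = -12159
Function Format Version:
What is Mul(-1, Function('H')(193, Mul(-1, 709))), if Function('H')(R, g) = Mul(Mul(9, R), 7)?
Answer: -12159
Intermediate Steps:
Function('H')(R, g) = Mul(63, R)
Mul(-1, Function('H')(193, Mul(-1, 709))) = Mul(-1, Mul(63, 193)) = Mul(-1, 12159) = -12159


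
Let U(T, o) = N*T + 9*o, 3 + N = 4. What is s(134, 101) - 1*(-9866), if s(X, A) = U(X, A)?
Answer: 10909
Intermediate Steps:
N = 1 (N = -3 + 4 = 1)
U(T, o) = T + 9*o (U(T, o) = 1*T + 9*o = T + 9*o)
s(X, A) = X + 9*A
s(134, 101) - 1*(-9866) = (134 + 9*101) - 1*(-9866) = (134 + 909) + 9866 = 1043 + 9866 = 10909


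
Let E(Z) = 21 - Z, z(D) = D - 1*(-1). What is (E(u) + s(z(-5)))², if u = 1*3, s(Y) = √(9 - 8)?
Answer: 361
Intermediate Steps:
z(D) = 1 + D (z(D) = D + 1 = 1 + D)
s(Y) = 1 (s(Y) = √1 = 1)
u = 3
(E(u) + s(z(-5)))² = ((21 - 1*3) + 1)² = ((21 - 3) + 1)² = (18 + 1)² = 19² = 361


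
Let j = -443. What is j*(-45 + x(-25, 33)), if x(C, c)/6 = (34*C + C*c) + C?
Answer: 4538535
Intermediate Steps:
x(C, c) = 210*C + 6*C*c (x(C, c) = 6*((34*C + C*c) + C) = 6*(35*C + C*c) = 210*C + 6*C*c)
j*(-45 + x(-25, 33)) = -443*(-45 + 6*(-25)*(35 + 33)) = -443*(-45 + 6*(-25)*68) = -443*(-45 - 10200) = -443*(-10245) = 4538535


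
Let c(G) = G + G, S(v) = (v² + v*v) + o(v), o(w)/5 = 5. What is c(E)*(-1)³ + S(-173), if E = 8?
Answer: 59867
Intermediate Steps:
o(w) = 25 (o(w) = 5*5 = 25)
S(v) = 25 + 2*v² (S(v) = (v² + v*v) + 25 = (v² + v²) + 25 = 2*v² + 25 = 25 + 2*v²)
c(G) = 2*G
c(E)*(-1)³ + S(-173) = (2*8)*(-1)³ + (25 + 2*(-173)²) = 16*(-1) + (25 + 2*29929) = -16 + (25 + 59858) = -16 + 59883 = 59867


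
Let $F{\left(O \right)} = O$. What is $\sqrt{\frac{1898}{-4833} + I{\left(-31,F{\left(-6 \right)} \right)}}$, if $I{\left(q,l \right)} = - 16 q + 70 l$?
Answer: $\frac{\sqrt{196225170}}{1611} \approx 8.6953$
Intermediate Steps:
$\sqrt{\frac{1898}{-4833} + I{\left(-31,F{\left(-6 \right)} \right)}} = \sqrt{\frac{1898}{-4833} + \left(\left(-16\right) \left(-31\right) + 70 \left(-6\right)\right)} = \sqrt{1898 \left(- \frac{1}{4833}\right) + \left(496 - 420\right)} = \sqrt{- \frac{1898}{4833} + 76} = \sqrt{\frac{365410}{4833}} = \frac{\sqrt{196225170}}{1611}$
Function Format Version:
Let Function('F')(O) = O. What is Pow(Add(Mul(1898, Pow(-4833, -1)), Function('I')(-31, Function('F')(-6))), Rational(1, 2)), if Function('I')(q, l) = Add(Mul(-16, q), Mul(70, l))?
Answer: Mul(Rational(1, 1611), Pow(196225170, Rational(1, 2))) ≈ 8.6953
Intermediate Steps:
Pow(Add(Mul(1898, Pow(-4833, -1)), Function('I')(-31, Function('F')(-6))), Rational(1, 2)) = Pow(Add(Mul(1898, Pow(-4833, -1)), Add(Mul(-16, -31), Mul(70, -6))), Rational(1, 2)) = Pow(Add(Mul(1898, Rational(-1, 4833)), Add(496, -420)), Rational(1, 2)) = Pow(Add(Rational(-1898, 4833), 76), Rational(1, 2)) = Pow(Rational(365410, 4833), Rational(1, 2)) = Mul(Rational(1, 1611), Pow(196225170, Rational(1, 2)))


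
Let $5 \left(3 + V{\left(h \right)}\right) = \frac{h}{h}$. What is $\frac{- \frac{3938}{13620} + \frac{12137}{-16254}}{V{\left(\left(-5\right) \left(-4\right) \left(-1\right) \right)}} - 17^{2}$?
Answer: $- \frac{3727311688}{12913803} \approx -288.63$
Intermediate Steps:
$V{\left(h \right)} = - \frac{14}{5}$ ($V{\left(h \right)} = -3 + \frac{h \frac{1}{h}}{5} = -3 + \frac{1}{5} \cdot 1 = -3 + \frac{1}{5} = - \frac{14}{5}$)
$\frac{- \frac{3938}{13620} + \frac{12137}{-16254}}{V{\left(\left(-5\right) \left(-4\right) \left(-1\right) \right)}} - 17^{2} = \frac{- \frac{3938}{13620} + \frac{12137}{-16254}}{- \frac{14}{5}} - 17^{2} = \left(\left(-3938\right) \frac{1}{13620} + 12137 \left(- \frac{1}{16254}\right)\right) \left(- \frac{5}{14}\right) - 289 = \left(- \frac{1969}{6810} - \frac{12137}{16254}\right) \left(- \frac{5}{14}\right) - 289 = \left(- \frac{9554758}{9224145}\right) \left(- \frac{5}{14}\right) - 289 = \frac{4777379}{12913803} - 289 = - \frac{3727311688}{12913803}$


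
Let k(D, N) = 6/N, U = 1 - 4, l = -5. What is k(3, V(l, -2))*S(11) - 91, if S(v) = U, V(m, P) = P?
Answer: -82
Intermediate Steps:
U = -3
S(v) = -3
k(3, V(l, -2))*S(11) - 91 = (6/(-2))*(-3) - 91 = (6*(-½))*(-3) - 91 = -3*(-3) - 91 = 9 - 91 = -82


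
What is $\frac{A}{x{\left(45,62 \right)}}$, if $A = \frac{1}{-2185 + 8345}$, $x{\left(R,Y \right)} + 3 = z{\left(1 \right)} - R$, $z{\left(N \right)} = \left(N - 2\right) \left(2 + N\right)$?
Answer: $- \frac{1}{314160} \approx -3.1831 \cdot 10^{-6}$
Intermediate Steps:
$z{\left(N \right)} = \left(-2 + N\right) \left(2 + N\right)$
$x{\left(R,Y \right)} = -6 - R$ ($x{\left(R,Y \right)} = -3 - \left(4 - 1 + R\right) = -3 - \left(3 + R\right) = -6 - R$)
$A = \frac{1}{6160} \approx 0.00016234$
$\frac{A}{x{\left(45,62 \right)}} = \frac{1}{6160 \left(-6 - 45\right)} = \frac{1}{6160 \left(-51\right)} = \frac{1}{6160} \left(- \frac{1}{51}\right) = - \frac{1}{314160}$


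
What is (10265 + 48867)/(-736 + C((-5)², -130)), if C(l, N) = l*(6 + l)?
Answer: 59132/39 ≈ 1516.2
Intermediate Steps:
(10265 + 48867)/(-736 + C((-5)², -130)) = (10265 + 48867)/(-736 + (-5)²*(6 + (-5)²)) = 59132/(-736 + 25*(6 + 25)) = 59132/(-736 + 25*31) = 59132/(-736 + 775) = 59132/39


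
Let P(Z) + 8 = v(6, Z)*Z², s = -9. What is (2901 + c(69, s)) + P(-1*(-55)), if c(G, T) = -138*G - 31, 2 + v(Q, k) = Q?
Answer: 5440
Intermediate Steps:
v(Q, k) = -2 + Q
c(G, T) = -31 - 138*G
P(Z) = -8 + 4*Z² (P(Z) = -8 + (-2 + 6)*Z² = -8 + 4*Z²)
(2901 + c(69, s)) + P(-1*(-55)) = (2901 + (-31 - 138*69)) + (-8 + 4*(-1*(-55))²) = (2901 + (-31 - 9522)) + (-8 + 4*55²) = (2901 - 9553) + (-8 + 4*3025) = -6652 + (-8 + 12100) = -6652 + 12092 = 5440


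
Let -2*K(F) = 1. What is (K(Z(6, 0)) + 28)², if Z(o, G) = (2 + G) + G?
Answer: 3025/4 ≈ 756.25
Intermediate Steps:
Z(o, G) = 2 + 2*G
K(F) = -½ (K(F) = -½*1 = -½)
(K(Z(6, 0)) + 28)² = (-½ + 28)² = (55/2)² = 3025/4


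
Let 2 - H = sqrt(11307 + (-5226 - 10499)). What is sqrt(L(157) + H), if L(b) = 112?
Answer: sqrt(114 - 47*I*sqrt(2)) ≈ 11.09 - 2.9968*I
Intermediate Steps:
H = 2 - 47*I*sqrt(2) (H = 2 - sqrt(11307 + (-5226 - 10499)) = 2 - sqrt(11307 - 15725) = 2 - sqrt(-4418) = 2 - 47*I*sqrt(2) ≈ 2.0 - 66.468*I)
sqrt(L(157) + H) = sqrt(112 + (2 - 47*I*sqrt(2))) = sqrt(114 - 47*I*sqrt(2))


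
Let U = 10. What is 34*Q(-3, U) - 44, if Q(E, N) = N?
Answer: 296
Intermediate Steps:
34*Q(-3, U) - 44 = 34*10 - 44 = 340 - 44 = 296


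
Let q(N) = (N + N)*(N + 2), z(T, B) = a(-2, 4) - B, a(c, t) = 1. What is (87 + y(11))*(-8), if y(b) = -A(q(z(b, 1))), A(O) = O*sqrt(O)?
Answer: -696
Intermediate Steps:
z(T, B) = 1 - B
q(N) = 2*N*(2 + N) (q(N) = (2*N)*(2 + N) = 2*N*(2 + N))
A(O) = O**(3/2)
y(b) = 0 (y(b) = -(2*(1 - 1*1)*(2 + (1 - 1*1)))**(3/2) = -(2*(1 - 1)*(2 + (1 - 1)))**(3/2) = -(2*0*(2 + 0))**(3/2) = -(2*0*2)**(3/2) = -0**(3/2) = -1*0 = 0)
(87 + y(11))*(-8) = (87 + 0)*(-8) = 87*(-8) = -696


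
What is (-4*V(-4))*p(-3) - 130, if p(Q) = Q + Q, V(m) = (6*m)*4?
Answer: -2434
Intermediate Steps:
V(m) = 24*m
p(Q) = 2*Q
(-4*V(-4))*p(-3) - 130 = (-96*(-4))*(2*(-3)) - 130 = -4*(-96)*(-6) - 130 = 384*(-6) - 130 = -2304 - 130 = -2434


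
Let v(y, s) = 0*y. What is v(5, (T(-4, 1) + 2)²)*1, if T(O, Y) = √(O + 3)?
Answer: 0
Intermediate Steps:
T(O, Y) = √(3 + O)
v(y, s) = 0
v(5, (T(-4, 1) + 2)²)*1 = 0*1 = 0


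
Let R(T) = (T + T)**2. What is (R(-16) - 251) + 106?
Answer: 879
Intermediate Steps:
R(T) = 4*T**2 (R(T) = (2*T)**2 = 4*T**2)
(R(-16) - 251) + 106 = (4*(-16)**2 - 251) + 106 = (4*256 - 251) + 106 = (1024 - 251) + 106 = 773 + 106 = 879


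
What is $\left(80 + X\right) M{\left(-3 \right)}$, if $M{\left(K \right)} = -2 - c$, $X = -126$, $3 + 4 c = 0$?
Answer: $\frac{115}{2} \approx 57.5$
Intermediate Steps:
$c = - \frac{3}{4}$ ($c = - \frac{3}{4} + \frac{1}{4} \cdot 0 = - \frac{3}{4} + 0 = - \frac{3}{4} \approx -0.75$)
$M{\left(K \right)} = - \frac{5}{4}$ ($M{\left(K \right)} = -2 - - \frac{3}{4} = -2 + \frac{3}{4} = - \frac{5}{4}$)
$\left(80 + X\right) M{\left(-3 \right)} = \left(80 - 126\right) \left(- \frac{5}{4}\right) = \left(-46\right) \left(- \frac{5}{4}\right) = \frac{115}{2}$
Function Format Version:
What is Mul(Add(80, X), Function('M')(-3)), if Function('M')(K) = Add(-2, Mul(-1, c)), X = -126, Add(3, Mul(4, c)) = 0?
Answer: Rational(115, 2) ≈ 57.500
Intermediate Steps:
c = Rational(-3, 4) (c = Add(Rational(-3, 4), Mul(Rational(1, 4), 0)) = Add(Rational(-3, 4), 0) = Rational(-3, 4) ≈ -0.75000)
Function('M')(K) = Rational(-5, 4) (Function('M')(K) = Add(-2, Mul(-1, Rational(-3, 4))) = Add(-2, Rational(3, 4)) = Rational(-5, 4))
Mul(Add(80, X), Function('M')(-3)) = Mul(Add(80, -126), Rational(-5, 4)) = Mul(-46, Rational(-5, 4)) = Rational(115, 2)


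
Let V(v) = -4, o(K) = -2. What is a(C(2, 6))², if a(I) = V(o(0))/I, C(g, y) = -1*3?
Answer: 16/9 ≈ 1.7778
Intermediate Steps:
C(g, y) = -3
a(I) = -4/I
a(C(2, 6))² = (-4/(-3))² = (-4*(-⅓))² = (4/3)² = 16/9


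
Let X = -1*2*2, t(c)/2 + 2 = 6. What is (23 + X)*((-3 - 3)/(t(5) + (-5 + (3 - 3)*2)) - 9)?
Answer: -209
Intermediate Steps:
t(c) = 8 (t(c) = -4 + 2*6 = -4 + 12 = 8)
X = -4 (X = -2*2 = -4)
(23 + X)*((-3 - 3)/(t(5) + (-5 + (3 - 3)*2)) - 9) = (23 - 4)*((-3 - 3)/(8 + (-5 + (3 - 3)*2)) - 9) = 19*(-6/(8 + (-5 + 0*2)) - 9) = 19*(-6/(8 + (-5 + 0)) - 9) = 19*(-6/(8 - 5) - 9) = 19*(-6/3 - 9) = 19*(-6*⅓ - 9) = 19*(-2 - 9) = 19*(-11) = -209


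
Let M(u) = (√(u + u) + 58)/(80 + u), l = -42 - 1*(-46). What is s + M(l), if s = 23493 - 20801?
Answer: 113093/42 + √2/42 ≈ 2692.7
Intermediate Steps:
l = 4 (l = -42 + 46 = 4)
M(u) = (58 + √2*√u)/(80 + u) (M(u) = (√(2*u) + 58)/(80 + u) = (√2*√u + 58)/(80 + u) = (58 + √2*√u)/(80 + u))
s = 2692
s + M(l) = 2692 + (58 + √2*√4)/(80 + 4) = 2692 + (58 + √2*2)/84 = 2692 + (58 + 2*√2)/84 = 2692 + (29/42 + √2/42) = 113093/42 + √2/42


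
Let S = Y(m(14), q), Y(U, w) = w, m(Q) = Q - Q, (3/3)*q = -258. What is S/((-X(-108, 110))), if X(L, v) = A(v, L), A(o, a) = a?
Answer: -43/18 ≈ -2.3889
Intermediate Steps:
q = -258
m(Q) = 0
X(L, v) = L
S = -258
S/((-X(-108, 110))) = -258/((-1*(-108))) = -258/108 = -258*1/108 = -43/18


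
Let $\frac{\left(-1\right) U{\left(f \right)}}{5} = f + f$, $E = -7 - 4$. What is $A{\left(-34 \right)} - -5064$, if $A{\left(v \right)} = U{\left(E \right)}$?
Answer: $5174$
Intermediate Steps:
$E = -11$ ($E = -7 - 4 = -11$)
$U{\left(f \right)} = - 10 f$ ($U{\left(f \right)} = - 5 \left(f + f\right) = - 5 \cdot 2 f = - 10 f$)
$A{\left(v \right)} = 110$ ($A{\left(v \right)} = \left(-10\right) \left(-11\right) = 110$)
$A{\left(-34 \right)} - -5064 = 110 - -5064 = 110 + 5064 = 5174$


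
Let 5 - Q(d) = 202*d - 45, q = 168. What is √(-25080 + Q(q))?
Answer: I*√58966 ≈ 242.83*I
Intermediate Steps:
Q(d) = 50 - 202*d (Q(d) = 5 - (202*d - 45) = 5 - (-45 + 202*d) = 5 + (45 - 202*d) = 50 - 202*d)
√(-25080 + Q(q)) = √(-25080 + (50 - 202*168)) = √(-25080 + (50 - 33936)) = √(-25080 - 33886) = √(-58966) = I*√58966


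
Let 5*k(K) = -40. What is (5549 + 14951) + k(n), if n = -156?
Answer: 20492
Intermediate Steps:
k(K) = -8 (k(K) = (⅕)*(-40) = -8)
(5549 + 14951) + k(n) = (5549 + 14951) - 8 = 20500 - 8 = 20492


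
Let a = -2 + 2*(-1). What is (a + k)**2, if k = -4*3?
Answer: 256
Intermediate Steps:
k = -12
a = -4 (a = -2 - 2 = -4)
(a + k)**2 = (-4 - 12)**2 = (-16)**2 = 256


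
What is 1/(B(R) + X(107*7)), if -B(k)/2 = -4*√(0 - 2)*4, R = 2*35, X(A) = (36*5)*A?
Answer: 33705/4544108612 - 2*I*√2/1136027153 ≈ 7.4173e-6 - 2.4898e-9*I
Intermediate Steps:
X(A) = 180*A
R = 70
B(k) = 32*I*√2 (B(k) = -2*(-4*√(0 - 2))*4 = -2*(-4*I*√2)*4 = -(-32)*I*√2 = 32*I*√2)
1/(B(R) + X(107*7)) = 1/(32*I*√2 + 180*(107*7)) = 1/(32*I*√2 + 180*749) = 1/(32*I*√2 + 134820) = 1/(134820 + 32*I*√2)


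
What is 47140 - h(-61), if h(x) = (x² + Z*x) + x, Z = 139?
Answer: 51959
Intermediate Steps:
h(x) = x² + 140*x (h(x) = (x² + 139*x) + x = x² + 140*x)
47140 - h(-61) = 47140 - (-61)*(140 - 61) = 47140 - (-61)*79 = 47140 - 1*(-4819) = 47140 + 4819 = 51959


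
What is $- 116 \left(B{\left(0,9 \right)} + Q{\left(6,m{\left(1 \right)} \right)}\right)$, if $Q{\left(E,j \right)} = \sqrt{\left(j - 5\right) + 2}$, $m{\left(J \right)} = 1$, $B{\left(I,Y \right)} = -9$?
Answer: $1044 - 116 i \sqrt{2} \approx 1044.0 - 164.05 i$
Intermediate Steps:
$Q{\left(E,j \right)} = \sqrt{-3 + j}$ ($Q{\left(E,j \right)} = \sqrt{\left(j - 5\right) + 2} = \sqrt{\left(-5 + j\right) + 2} = \sqrt{-3 + j}$)
$- 116 \left(B{\left(0,9 \right)} + Q{\left(6,m{\left(1 \right)} \right)}\right) = - 116 \left(-9 + \sqrt{-3 + 1}\right) = - 116 \left(-9 + \sqrt{-2}\right) = - 116 \left(-9 + i \sqrt{2}\right) = 1044 - 116 i \sqrt{2}$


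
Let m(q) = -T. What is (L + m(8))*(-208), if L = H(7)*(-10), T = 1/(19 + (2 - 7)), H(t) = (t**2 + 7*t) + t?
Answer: 1528904/7 ≈ 2.1841e+5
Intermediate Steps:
H(t) = t**2 + 8*t
T = 1/14 (T = 1/(19 - 5) = 1/14 ≈ 0.071429)
m(q) = -1/14 (m(q) = -1*1/14 = -1/14)
L = -1050 (L = (7*(8 + 7))*(-10) = (7*15)*(-10) = 105*(-10) = -1050)
(L + m(8))*(-208) = (-1050 - 1/14)*(-208) = -14701/14*(-208) = 1528904/7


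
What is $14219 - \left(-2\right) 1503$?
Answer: $17225$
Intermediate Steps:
$14219 - \left(-2\right) 1503 = 14219 - -3006 = 14219 + 3006 = 17225$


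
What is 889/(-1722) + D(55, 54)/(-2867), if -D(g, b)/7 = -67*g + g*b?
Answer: -1595339/705282 ≈ -2.2620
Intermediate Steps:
D(g, b) = 469*g - 7*b*g (D(g, b) = -7*(-67*g + g*b) = -7*(-67*g + b*g) = 469*g - 7*b*g)
889/(-1722) + D(55, 54)/(-2867) = 889/(-1722) + (7*55*(67 - 1*54))/(-2867) = 889*(-1/1722) + (7*55*(67 - 54))*(-1/2867) = -127/246 + (7*55*13)*(-1/2867) = -127/246 + 5005*(-1/2867) = -127/246 - 5005/2867 = -1595339/705282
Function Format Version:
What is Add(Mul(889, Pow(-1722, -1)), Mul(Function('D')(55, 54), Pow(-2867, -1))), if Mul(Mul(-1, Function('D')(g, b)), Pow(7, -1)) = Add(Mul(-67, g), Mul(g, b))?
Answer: Rational(-1595339, 705282) ≈ -2.2620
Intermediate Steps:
Function('D')(g, b) = Add(Mul(469, g), Mul(-7, b, g)) (Function('D')(g, b) = Mul(-7, Add(Mul(-67, g), Mul(g, b))) = Mul(-7, Add(Mul(-67, g), Mul(b, g))) = Add(Mul(469, g), Mul(-7, b, g)))
Add(Mul(889, Pow(-1722, -1)), Mul(Function('D')(55, 54), Pow(-2867, -1))) = Add(Mul(889, Pow(-1722, -1)), Mul(Mul(7, 55, Add(67, Mul(-1, 54))), Pow(-2867, -1))) = Add(Mul(889, Rational(-1, 1722)), Mul(Mul(7, 55, Add(67, -54)), Rational(-1, 2867))) = Add(Rational(-127, 246), Mul(Mul(7, 55, 13), Rational(-1, 2867))) = Add(Rational(-127, 246), Mul(5005, Rational(-1, 2867))) = Add(Rational(-127, 246), Rational(-5005, 2867)) = Rational(-1595339, 705282)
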